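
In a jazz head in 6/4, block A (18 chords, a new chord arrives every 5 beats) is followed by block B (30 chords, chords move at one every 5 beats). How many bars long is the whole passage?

A: 18 × 5 = 90 beats = 15 bars.
B: 30 × 5 = 150 beats = 25 bars.
Total: 15 + 25 = 40 bars.

40 bars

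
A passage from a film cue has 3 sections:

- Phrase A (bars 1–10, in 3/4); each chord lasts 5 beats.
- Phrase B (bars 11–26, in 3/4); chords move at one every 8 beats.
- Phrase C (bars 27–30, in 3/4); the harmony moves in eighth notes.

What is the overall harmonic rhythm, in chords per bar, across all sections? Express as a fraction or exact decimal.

1.2 chords per bar

A: 10 bars of 3 beats is 30 beats; at 5 beats each that's 6 chords.
B: 16 bars of 3 beats is 48 beats; at 8 beats each that's 6 chords.
C: 4 bars of 3 beats is 12 beats; at 0.5 beats each that's 24 chords.
Overall: 36 chords over 30 bars → 36/30 = 1.2 chords per bar.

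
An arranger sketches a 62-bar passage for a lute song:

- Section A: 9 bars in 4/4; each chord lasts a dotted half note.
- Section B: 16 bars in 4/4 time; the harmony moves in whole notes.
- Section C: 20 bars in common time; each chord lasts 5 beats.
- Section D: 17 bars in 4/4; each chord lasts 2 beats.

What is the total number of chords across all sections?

A: 9·4 = 36 beats, 36/3 = 12 chords.
B: 16·4 = 64 beats, 64/4 = 16 chords.
C: 20·4 = 80 beats, 80/5 = 16 chords.
D: 17·4 = 68 beats, 68/2 = 34 chords.
Total: 12 + 16 + 16 + 34 = 78.

78 chords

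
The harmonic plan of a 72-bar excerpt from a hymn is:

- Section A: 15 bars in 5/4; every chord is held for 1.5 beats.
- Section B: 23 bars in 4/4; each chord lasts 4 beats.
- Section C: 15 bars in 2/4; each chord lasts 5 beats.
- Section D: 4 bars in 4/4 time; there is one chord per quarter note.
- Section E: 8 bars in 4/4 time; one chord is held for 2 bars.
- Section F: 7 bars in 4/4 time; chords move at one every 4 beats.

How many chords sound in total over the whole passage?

106 chords

A: 15 bars × 5 beats = 75 beats; 1.5 beats/chord → 50 chords.
B: 23 bars × 4 beats = 92 beats; 4 beats/chord → 23 chords.
C: 15 bars × 2 beats = 30 beats; 5 beats/chord → 6 chords.
D: 4 bars × 4 beats = 16 beats; 1 beat/chord → 16 chords.
E: 8 bars × 4 beats = 32 beats; 8 beats/chord → 4 chords.
F: 7 bars × 4 beats = 28 beats; 4 beats/chord → 7 chords.
Total: 50 + 23 + 6 + 16 + 4 + 7 = 106.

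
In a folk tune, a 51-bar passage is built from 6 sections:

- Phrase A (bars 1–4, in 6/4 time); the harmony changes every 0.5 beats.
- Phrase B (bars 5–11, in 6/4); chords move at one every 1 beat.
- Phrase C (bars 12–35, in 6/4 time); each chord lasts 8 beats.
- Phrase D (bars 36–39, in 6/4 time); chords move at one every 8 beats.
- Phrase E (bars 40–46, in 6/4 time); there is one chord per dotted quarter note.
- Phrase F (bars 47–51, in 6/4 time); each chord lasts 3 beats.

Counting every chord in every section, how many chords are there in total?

A: 4 bars × 6 beats = 24 beats; 0.5 beats/chord → 48 chords.
B: 7 bars × 6 beats = 42 beats; 1 beat/chord → 42 chords.
C: 24 bars × 6 beats = 144 beats; 8 beats/chord → 18 chords.
D: 4 bars × 6 beats = 24 beats; 8 beats/chord → 3 chords.
E: 7 bars × 6 beats = 42 beats; 1.5 beats/chord → 28 chords.
F: 5 bars × 6 beats = 30 beats; 3 beats/chord → 10 chords.
Total: 48 + 42 + 18 + 3 + 28 + 10 = 149.

149 chords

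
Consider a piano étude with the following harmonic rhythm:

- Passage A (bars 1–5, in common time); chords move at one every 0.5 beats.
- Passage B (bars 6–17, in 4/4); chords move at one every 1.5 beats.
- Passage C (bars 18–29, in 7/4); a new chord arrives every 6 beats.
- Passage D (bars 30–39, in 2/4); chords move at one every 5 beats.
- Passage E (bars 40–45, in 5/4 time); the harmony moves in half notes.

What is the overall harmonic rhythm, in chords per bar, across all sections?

7/3 chords per bar

A: 5 × 4 = 20 beats ÷ 0.5 = 40 chords.
B: 12 × 4 = 48 beats ÷ 1.5 = 32 chords.
C: 12 × 7 = 84 beats ÷ 6 = 14 chords.
D: 10 × 2 = 20 beats ÷ 5 = 4 chords.
E: 6 × 5 = 30 beats ÷ 2 = 15 chords.
Overall: 105 chords over 45 bars → 105/45 = 7/3 chords per bar.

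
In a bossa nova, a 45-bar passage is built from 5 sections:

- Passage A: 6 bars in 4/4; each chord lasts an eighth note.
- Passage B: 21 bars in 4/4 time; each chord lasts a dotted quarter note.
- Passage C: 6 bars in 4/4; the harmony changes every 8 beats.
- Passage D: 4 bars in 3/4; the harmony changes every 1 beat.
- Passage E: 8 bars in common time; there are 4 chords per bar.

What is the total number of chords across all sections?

151 chords

A: 6 bars × 4 beats = 24 beats; 0.5 beats/chord → 48 chords.
B: 21 bars × 4 beats = 84 beats; 1.5 beats/chord → 56 chords.
C: 6 bars × 4 beats = 24 beats; 8 beats/chord → 3 chords.
D: 4 bars × 3 beats = 12 beats; 1 beat/chord → 12 chords.
E: 8 bars × 4 beats = 32 beats; 1 beat/chord → 32 chords.
Total: 48 + 56 + 3 + 12 + 32 = 151.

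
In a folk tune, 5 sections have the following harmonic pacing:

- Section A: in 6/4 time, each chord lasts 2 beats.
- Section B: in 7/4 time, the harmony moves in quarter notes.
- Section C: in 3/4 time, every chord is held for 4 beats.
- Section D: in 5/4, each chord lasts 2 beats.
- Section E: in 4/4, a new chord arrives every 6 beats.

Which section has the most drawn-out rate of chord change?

Section E

A: each chord is 2 beats in 6/4, so 3 per bar.
B: each chord is 1 beat in 7/4, so 7 per bar.
C: each chord is 4 beats in 3/4, so 0.75 per bar.
D: each chord is 2 beats in 5/4, so 2.5 per bar.
E: each chord is 6 beats in 4/4, so 2/3 per bar.
Slowest is E at 2/3 chords/bar.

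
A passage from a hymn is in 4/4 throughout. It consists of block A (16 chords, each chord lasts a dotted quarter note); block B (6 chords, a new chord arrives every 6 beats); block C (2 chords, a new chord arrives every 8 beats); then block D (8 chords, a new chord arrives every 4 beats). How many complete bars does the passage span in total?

27 bars

A: 16 × 1.5 = 24 beats = 6 bars.
B: 6 × 6 = 36 beats = 9 bars.
C: 2 × 8 = 16 beats = 4 bars.
D: 8 × 4 = 32 beats = 8 bars.
Total: 6 + 9 + 4 + 8 = 27 bars.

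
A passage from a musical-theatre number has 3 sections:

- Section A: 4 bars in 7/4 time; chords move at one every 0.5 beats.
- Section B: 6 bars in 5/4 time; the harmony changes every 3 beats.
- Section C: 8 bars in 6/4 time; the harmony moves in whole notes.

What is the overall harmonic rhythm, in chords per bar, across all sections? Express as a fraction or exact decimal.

A: 4 × 7 = 28 beats ÷ 0.5 = 56 chords.
B: 6 × 5 = 30 beats ÷ 3 = 10 chords.
C: 8 × 6 = 48 beats ÷ 4 = 12 chords.
Overall: 78 chords over 18 bars → 78/18 = 13/3 chords per bar.

13/3 chords per bar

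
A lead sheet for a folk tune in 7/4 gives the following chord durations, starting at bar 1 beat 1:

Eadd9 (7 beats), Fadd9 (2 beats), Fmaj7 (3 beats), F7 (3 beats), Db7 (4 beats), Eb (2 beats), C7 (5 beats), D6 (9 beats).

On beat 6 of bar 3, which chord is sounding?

Eb

Beat 6 of bar 3 is beat (3−1)×7 + 6 = 20 overall.
Running totals: Eadd9 ends at 7, Fadd9 ends at 9, Fmaj7 ends at 12, F7 ends at 15, Db7 ends at 19, Eb ends at 21.
Beat 20 falls within Eb.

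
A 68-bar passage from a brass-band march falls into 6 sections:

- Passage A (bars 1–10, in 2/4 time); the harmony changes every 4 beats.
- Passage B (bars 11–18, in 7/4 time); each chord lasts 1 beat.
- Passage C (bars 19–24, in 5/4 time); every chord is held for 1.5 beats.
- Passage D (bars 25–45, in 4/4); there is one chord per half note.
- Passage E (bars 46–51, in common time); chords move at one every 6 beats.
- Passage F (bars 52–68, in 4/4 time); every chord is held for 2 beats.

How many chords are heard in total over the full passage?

A: 10·2 = 20 beats, 20/4 = 5 chords.
B: 8·7 = 56 beats, 56/1 = 56 chords.
C: 6·5 = 30 beats, 30/1.5 = 20 chords.
D: 21·4 = 84 beats, 84/2 = 42 chords.
E: 6·4 = 24 beats, 24/6 = 4 chords.
F: 17·4 = 68 beats, 68/2 = 34 chords.
Total: 5 + 56 + 20 + 42 + 4 + 34 = 161.

161 chords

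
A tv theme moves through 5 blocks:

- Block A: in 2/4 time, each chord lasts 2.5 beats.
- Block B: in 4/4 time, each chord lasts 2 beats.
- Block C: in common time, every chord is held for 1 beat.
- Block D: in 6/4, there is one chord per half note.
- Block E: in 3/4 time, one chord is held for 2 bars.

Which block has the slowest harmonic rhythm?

A: 2/2.5 = 0.8 chords/bar.
B: 4/2 = 2 chords/bar.
C: 4/1 = 4 chords/bar.
D: 6/2 = 3 chords/bar.
E: 3/6 = 0.5 chords/bar.
Slowest is E at 0.5 chords/bar.

Block E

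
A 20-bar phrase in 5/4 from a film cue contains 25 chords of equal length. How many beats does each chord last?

20 bars × 5 beats/bar = 100 beats total.
100 beats ÷ 25 chords = 4 beats per chord.
(That is a whole note.)

4 beats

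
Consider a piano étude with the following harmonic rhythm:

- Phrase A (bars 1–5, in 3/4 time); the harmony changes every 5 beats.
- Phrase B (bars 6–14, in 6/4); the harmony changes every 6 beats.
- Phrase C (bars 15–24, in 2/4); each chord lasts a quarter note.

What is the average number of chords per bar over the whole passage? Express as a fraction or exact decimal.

A: 5 bars of 3 beats is 15 beats; at 5 beats each that's 3 chords.
B: 9 bars of 6 beats is 54 beats; at 6 beats each that's 9 chords.
C: 10 bars of 2 beats is 20 beats; at 1 beat each that's 20 chords.
Overall: 32 chords over 24 bars → 32/24 = 4/3 chords per bar.

4/3 chords per bar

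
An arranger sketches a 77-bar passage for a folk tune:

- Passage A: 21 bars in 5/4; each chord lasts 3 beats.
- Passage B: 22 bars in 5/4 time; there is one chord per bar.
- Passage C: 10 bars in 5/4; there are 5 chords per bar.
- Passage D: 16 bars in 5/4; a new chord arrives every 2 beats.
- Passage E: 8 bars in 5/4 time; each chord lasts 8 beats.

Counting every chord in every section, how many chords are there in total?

152 chords

A: 21 bars × 5 beats = 105 beats; 3 beats/chord → 35 chords.
B: 22 bars × 5 beats = 110 beats; 5 beats/chord → 22 chords.
C: 10 bars × 5 beats = 50 beats; 1 beat/chord → 50 chords.
D: 16 bars × 5 beats = 80 beats; 2 beats/chord → 40 chords.
E: 8 bars × 5 beats = 40 beats; 8 beats/chord → 5 chords.
Total: 35 + 22 + 50 + 40 + 5 = 152.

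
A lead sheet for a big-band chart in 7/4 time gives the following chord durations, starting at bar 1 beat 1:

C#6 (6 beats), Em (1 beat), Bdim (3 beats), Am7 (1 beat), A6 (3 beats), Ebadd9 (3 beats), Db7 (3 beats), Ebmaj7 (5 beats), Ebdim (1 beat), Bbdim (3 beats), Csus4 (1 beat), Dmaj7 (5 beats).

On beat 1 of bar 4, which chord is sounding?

Beat 1 of bar 4 is beat (4−1)×7 + 1 = 22 overall.
Running totals: C#6 ends at 6, Em ends at 7, Bdim ends at 10, Am7 ends at 11, A6 ends at 14, Ebadd9 ends at 17, Db7 ends at 20, Ebmaj7 ends at 25.
Beat 22 falls within Ebmaj7.

Ebmaj7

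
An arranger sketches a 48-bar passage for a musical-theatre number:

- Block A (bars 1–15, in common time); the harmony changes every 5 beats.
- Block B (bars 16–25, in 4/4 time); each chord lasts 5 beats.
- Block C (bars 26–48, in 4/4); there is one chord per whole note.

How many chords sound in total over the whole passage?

43 chords

A: 15 bars × 4 beats = 60 beats; 5 beats/chord → 12 chords.
B: 10 bars × 4 beats = 40 beats; 5 beats/chord → 8 chords.
C: 23 bars × 4 beats = 92 beats; 4 beats/chord → 23 chords.
Total: 12 + 8 + 23 = 43.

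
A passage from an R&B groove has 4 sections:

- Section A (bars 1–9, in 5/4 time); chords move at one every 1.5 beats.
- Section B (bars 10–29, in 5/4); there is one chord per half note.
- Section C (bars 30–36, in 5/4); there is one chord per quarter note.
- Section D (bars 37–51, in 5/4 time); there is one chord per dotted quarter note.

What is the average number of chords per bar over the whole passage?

A: 9 bars of 5 beats is 45 beats; at 1.5 beats each that's 30 chords.
B: 20 bars of 5 beats is 100 beats; at 2 beats each that's 50 chords.
C: 7 bars of 5 beats is 35 beats; at 1 beat each that's 35 chords.
D: 15 bars of 5 beats is 75 beats; at 1.5 beats each that's 50 chords.
Overall: 165 chords over 51 bars → 165/51 = 55/17 chords per bar.

55/17 chords per bar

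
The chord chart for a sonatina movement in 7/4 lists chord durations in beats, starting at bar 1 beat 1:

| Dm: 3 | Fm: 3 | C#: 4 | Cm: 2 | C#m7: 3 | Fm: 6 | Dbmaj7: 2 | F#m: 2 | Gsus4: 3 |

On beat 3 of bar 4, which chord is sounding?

F#m

Beat 3 of bar 4 is beat (4−1)×7 + 3 = 24 overall.
Running totals: Dm ends at 3, Fm ends at 6, C# ends at 10, Cm ends at 12, C#m7 ends at 15, Fm ends at 21, Dbmaj7 ends at 23, F#m ends at 25.
Beat 24 falls within F#m.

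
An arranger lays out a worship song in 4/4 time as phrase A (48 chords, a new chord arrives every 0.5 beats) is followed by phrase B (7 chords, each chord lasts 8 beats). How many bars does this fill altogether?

20 bars

A: 48 × 0.5 = 24 beats = 6 bars.
B: 7 × 8 = 56 beats = 14 bars.
Total: 6 + 14 = 20 bars.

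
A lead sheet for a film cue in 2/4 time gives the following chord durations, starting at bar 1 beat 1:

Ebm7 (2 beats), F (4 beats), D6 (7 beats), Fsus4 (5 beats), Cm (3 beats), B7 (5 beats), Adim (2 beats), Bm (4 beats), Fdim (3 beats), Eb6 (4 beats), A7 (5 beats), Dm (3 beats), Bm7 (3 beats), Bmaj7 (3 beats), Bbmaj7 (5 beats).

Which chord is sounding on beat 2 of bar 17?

Beat 2 of bar 17 is beat (17−1)×2 + 2 = 34 overall.
Running totals: Ebm7 ends at 2, F ends at 6, D6 ends at 13, Fsus4 ends at 18, Cm ends at 21, B7 ends at 26, Adim ends at 28, Bm ends at 32, Fdim ends at 35.
Beat 34 falls within Fdim.

Fdim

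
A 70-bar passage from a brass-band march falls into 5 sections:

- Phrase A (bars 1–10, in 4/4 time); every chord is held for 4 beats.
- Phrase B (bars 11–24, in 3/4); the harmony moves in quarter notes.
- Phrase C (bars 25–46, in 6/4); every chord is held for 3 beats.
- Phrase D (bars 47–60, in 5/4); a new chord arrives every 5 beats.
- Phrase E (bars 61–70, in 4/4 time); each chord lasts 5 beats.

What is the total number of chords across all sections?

118 chords

A: 10·4 = 40 beats, 40/4 = 10 chords.
B: 14·3 = 42 beats, 42/1 = 42 chords.
C: 22·6 = 132 beats, 132/3 = 44 chords.
D: 14·5 = 70 beats, 70/5 = 14 chords.
E: 10·4 = 40 beats, 40/5 = 8 chords.
Total: 10 + 42 + 44 + 14 + 8 = 118.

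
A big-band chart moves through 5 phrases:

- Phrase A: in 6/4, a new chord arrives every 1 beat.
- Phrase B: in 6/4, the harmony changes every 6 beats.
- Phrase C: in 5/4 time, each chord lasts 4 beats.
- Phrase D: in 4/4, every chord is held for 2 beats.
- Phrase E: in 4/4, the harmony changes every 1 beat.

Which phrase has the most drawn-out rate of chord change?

A: 6 beats/bar ÷ 1 beat/chord = 6 chords/bar.
B: 6 beats/bar ÷ 6 beats/chord = 1 chord/bar.
C: 5 beats/bar ÷ 4 beats/chord = 1.25 chords/bar.
D: 4 beats/bar ÷ 2 beats/chord = 2 chords/bar.
E: 4 beats/bar ÷ 1 beat/chord = 4 chords/bar.
Slowest is B at 1 chords/bar.

Phrase B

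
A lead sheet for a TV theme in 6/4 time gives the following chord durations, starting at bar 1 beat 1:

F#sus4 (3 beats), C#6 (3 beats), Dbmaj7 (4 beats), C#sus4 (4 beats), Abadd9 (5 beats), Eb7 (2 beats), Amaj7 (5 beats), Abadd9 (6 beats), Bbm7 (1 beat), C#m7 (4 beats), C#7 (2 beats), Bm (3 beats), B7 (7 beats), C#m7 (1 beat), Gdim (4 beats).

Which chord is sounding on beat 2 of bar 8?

B7

Beat 2 of bar 8 is beat (8−1)×6 + 2 = 44 overall.
Running totals: F#sus4 ends at 3, C#6 ends at 6, Dbmaj7 ends at 10, C#sus4 ends at 14, Abadd9 ends at 19, Eb7 ends at 21, Amaj7 ends at 26, Abadd9 ends at 32, Bbm7 ends at 33, C#m7 ends at 37, C#7 ends at 39, Bm ends at 42, B7 ends at 49.
Beat 44 falls within B7.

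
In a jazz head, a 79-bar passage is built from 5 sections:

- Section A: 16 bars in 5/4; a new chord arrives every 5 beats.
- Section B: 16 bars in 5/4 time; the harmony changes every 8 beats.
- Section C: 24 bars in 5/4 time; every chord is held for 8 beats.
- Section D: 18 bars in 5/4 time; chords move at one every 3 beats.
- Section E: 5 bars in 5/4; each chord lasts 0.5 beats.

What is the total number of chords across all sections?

121 chords

A: 16 bars × 5 beats = 80 beats; 5 beats/chord → 16 chords.
B: 16 bars × 5 beats = 80 beats; 8 beats/chord → 10 chords.
C: 24 bars × 5 beats = 120 beats; 8 beats/chord → 15 chords.
D: 18 bars × 5 beats = 90 beats; 3 beats/chord → 30 chords.
E: 5 bars × 5 beats = 25 beats; 0.5 beats/chord → 50 chords.
Total: 16 + 10 + 15 + 30 + 50 = 121.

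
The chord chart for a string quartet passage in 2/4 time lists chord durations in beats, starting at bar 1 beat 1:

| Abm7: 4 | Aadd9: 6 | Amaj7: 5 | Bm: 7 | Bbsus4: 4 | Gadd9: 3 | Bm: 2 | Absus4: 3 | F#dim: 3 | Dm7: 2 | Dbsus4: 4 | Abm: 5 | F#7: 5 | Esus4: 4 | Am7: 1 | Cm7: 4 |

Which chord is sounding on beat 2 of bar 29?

Am7

Beat 2 of bar 29 is beat (29−1)×2 + 2 = 58 overall.
Running totals: Abm7 ends at 4, Aadd9 ends at 10, Amaj7 ends at 15, Bm ends at 22, Bbsus4 ends at 26, Gadd9 ends at 29, Bm ends at 31, Absus4 ends at 34, F#dim ends at 37, Dm7 ends at 39, Dbsus4 ends at 43, Abm ends at 48, F#7 ends at 53, Esus4 ends at 57, Am7 ends at 58.
Beat 58 falls within Am7.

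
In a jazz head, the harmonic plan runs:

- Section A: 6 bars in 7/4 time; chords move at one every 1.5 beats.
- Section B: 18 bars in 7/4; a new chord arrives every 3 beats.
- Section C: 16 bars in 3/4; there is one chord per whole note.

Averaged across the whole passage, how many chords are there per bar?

2.05 chords per bar

A: 6 bars of 7 beats is 42 beats; at 1.5 beats each that's 28 chords.
B: 18 bars of 7 beats is 126 beats; at 3 beats each that's 42 chords.
C: 16 bars of 3 beats is 48 beats; at 4 beats each that's 12 chords.
Overall: 82 chords over 40 bars → 82/40 = 2.05 chords per bar.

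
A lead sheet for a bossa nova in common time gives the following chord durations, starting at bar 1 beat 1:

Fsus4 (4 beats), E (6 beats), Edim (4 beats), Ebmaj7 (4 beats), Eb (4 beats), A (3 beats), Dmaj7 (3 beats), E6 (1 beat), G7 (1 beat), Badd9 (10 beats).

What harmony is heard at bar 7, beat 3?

Beat 3 of bar 7 is beat (7−1)×4 + 3 = 27 overall.
Running totals: Fsus4 ends at 4, E ends at 10, Edim ends at 14, Ebmaj7 ends at 18, Eb ends at 22, A ends at 25, Dmaj7 ends at 28.
Beat 27 falls within Dmaj7.

Dmaj7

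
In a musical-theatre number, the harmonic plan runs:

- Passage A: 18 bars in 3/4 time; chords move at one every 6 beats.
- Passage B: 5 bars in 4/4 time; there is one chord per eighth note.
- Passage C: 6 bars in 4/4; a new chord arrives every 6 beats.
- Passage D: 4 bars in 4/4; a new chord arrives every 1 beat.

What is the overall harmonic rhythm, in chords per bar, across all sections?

23/11 chords per bar

A: 18 × 3 = 54 beats ÷ 6 = 9 chords.
B: 5 × 4 = 20 beats ÷ 0.5 = 40 chords.
C: 6 × 4 = 24 beats ÷ 6 = 4 chords.
D: 4 × 4 = 16 beats ÷ 1 = 16 chords.
Overall: 69 chords over 33 bars → 69/33 = 23/11 chords per bar.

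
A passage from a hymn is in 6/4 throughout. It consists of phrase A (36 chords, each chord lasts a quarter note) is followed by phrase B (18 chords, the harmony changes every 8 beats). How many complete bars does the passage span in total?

A: 36 × 1 = 36 beats = 6 bars.
B: 18 × 8 = 144 beats = 24 bars.
Total: 6 + 24 = 30 bars.

30 bars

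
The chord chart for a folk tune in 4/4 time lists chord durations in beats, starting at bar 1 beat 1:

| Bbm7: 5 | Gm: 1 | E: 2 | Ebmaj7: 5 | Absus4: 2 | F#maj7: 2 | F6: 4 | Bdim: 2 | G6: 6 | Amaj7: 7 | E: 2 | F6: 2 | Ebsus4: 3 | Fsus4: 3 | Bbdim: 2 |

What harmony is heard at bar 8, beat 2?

Beat 2 of bar 8 is beat (8−1)×4 + 2 = 30 overall.
Running totals: Bbm7 ends at 5, Gm ends at 6, E ends at 8, Ebmaj7 ends at 13, Absus4 ends at 15, F#maj7 ends at 17, F6 ends at 21, Bdim ends at 23, G6 ends at 29, Amaj7 ends at 36.
Beat 30 falls within Amaj7.

Amaj7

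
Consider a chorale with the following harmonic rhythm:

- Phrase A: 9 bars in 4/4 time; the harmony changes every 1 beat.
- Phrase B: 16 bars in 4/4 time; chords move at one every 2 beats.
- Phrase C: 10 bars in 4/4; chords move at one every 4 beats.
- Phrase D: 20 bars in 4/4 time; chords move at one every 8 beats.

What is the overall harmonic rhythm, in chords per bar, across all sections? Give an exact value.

1.6 chords per bar

A: 9 × 4 = 36 beats ÷ 1 = 36 chords.
B: 16 × 4 = 64 beats ÷ 2 = 32 chords.
C: 10 × 4 = 40 beats ÷ 4 = 10 chords.
D: 20 × 4 = 80 beats ÷ 8 = 10 chords.
Overall: 88 chords over 55 bars → 88/55 = 1.6 chords per bar.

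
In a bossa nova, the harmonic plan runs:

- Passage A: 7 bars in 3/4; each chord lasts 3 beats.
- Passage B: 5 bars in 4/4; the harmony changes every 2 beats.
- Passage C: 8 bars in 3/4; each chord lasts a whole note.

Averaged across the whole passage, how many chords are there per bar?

A: 7 bars of 3 beats is 21 beats; at 3 beats each that's 7 chords.
B: 5 bars of 4 beats is 20 beats; at 2 beats each that's 10 chords.
C: 8 bars of 3 beats is 24 beats; at 4 beats each that's 6 chords.
Overall: 23 chords over 20 bars → 23/20 = 1.15 chords per bar.

1.15 chords per bar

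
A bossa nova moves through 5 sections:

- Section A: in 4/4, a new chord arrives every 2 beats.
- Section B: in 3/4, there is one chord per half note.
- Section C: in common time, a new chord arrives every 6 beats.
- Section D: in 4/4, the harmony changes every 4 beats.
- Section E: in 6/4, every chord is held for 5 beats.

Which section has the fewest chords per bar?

Section C

A: each chord is 2 beats in 4/4, so 2 per bar.
B: each chord is 2 beats in 3/4, so 1.5 per bar.
C: each chord is 6 beats in 4/4, so 2/3 per bar.
D: each chord is 4 beats in 4/4, so 1 per bar.
E: each chord is 5 beats in 6/4, so 1.2 per bar.
Slowest is C at 2/3 chords/bar.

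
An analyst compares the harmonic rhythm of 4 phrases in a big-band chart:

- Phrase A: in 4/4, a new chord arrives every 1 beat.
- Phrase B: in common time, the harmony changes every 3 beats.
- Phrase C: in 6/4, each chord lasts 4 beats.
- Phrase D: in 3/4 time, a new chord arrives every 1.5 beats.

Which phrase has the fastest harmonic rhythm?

Phrase A

A: each chord is 1 beat in 4/4, so 4 per bar.
B: each chord is 3 beats in 4/4, so 4/3 per bar.
C: each chord is 4 beats in 6/4, so 1.5 per bar.
D: each chord is 1.5 beats in 3/4, so 2 per bar.
Fastest is A at 4 chords/bar.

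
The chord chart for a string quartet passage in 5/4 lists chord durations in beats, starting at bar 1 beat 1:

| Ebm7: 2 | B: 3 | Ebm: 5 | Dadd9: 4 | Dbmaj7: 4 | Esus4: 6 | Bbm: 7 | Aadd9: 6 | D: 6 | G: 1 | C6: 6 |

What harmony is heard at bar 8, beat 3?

D

Beat 3 of bar 8 is beat (8−1)×5 + 3 = 38 overall.
Running totals: Ebm7 ends at 2, B ends at 5, Ebm ends at 10, Dadd9 ends at 14, Dbmaj7 ends at 18, Esus4 ends at 24, Bbm ends at 31, Aadd9 ends at 37, D ends at 43.
Beat 38 falls within D.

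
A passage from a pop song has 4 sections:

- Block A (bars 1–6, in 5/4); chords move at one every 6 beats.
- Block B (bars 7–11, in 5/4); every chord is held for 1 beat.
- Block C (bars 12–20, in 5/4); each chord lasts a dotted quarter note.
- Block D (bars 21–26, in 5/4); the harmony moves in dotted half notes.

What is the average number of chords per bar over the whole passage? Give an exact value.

35/13 chords per bar

A: 6 × 5 = 30 beats ÷ 6 = 5 chords.
B: 5 × 5 = 25 beats ÷ 1 = 25 chords.
C: 9 × 5 = 45 beats ÷ 1.5 = 30 chords.
D: 6 × 5 = 30 beats ÷ 3 = 10 chords.
Overall: 70 chords over 26 bars → 70/26 = 35/13 chords per bar.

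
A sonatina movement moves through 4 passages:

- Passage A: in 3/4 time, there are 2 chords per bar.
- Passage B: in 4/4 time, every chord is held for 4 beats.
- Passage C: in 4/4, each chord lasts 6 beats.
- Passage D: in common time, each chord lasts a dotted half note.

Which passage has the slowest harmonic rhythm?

A: 3/1.5 = 2 chords/bar.
B: 4/4 = 1 chord/bar.
C: 4/6 = 2/3 chords/bar.
D: 4/3 = 4/3 chords/bar.
Slowest is C at 2/3 chords/bar.

Passage C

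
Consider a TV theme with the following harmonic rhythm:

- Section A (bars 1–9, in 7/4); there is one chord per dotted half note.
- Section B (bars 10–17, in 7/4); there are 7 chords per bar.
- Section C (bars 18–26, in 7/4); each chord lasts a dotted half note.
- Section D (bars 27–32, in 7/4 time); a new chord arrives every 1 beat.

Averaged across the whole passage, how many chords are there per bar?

A: 9 × 7 = 63 beats ÷ 3 = 21 chords.
B: 8 × 7 = 56 beats ÷ 1 = 56 chords.
C: 9 × 7 = 63 beats ÷ 3 = 21 chords.
D: 6 × 7 = 42 beats ÷ 1 = 42 chords.
Overall: 140 chords over 32 bars → 140/32 = 4.375 chords per bar.

4.375 chords per bar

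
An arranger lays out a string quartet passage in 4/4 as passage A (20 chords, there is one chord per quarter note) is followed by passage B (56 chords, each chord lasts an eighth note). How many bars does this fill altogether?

A: 20 × 1 = 20 beats = 5 bars.
B: 56 × 0.5 = 28 beats = 7 bars.
Total: 5 + 7 = 12 bars.

12 bars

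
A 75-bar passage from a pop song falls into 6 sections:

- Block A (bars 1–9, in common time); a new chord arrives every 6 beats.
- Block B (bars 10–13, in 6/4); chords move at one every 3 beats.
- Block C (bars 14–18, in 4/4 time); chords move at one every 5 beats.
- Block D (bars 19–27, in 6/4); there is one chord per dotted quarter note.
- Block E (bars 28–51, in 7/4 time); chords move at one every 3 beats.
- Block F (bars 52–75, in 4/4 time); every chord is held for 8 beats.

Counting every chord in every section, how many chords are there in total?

A: 9·4 = 36 beats, 36/6 = 6 chords.
B: 4·6 = 24 beats, 24/3 = 8 chords.
C: 5·4 = 20 beats, 20/5 = 4 chords.
D: 9·6 = 54 beats, 54/1.5 = 36 chords.
E: 24·7 = 168 beats, 168/3 = 56 chords.
F: 24·4 = 96 beats, 96/8 = 12 chords.
Total: 6 + 8 + 4 + 36 + 56 + 12 = 122.

122 chords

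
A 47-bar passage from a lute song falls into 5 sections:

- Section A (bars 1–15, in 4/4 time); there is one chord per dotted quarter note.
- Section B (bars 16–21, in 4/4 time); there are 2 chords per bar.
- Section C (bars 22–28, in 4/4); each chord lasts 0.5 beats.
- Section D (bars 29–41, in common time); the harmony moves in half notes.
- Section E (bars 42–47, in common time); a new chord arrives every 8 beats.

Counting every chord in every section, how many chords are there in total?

137 chords

A: 15 bars × 4 beats = 60 beats; 1.5 beats/chord → 40 chords.
B: 6 bars × 4 beats = 24 beats; 2 beats/chord → 12 chords.
C: 7 bars × 4 beats = 28 beats; 0.5 beats/chord → 56 chords.
D: 13 bars × 4 beats = 52 beats; 2 beats/chord → 26 chords.
E: 6 bars × 4 beats = 24 beats; 8 beats/chord → 3 chords.
Total: 40 + 12 + 56 + 26 + 3 = 137.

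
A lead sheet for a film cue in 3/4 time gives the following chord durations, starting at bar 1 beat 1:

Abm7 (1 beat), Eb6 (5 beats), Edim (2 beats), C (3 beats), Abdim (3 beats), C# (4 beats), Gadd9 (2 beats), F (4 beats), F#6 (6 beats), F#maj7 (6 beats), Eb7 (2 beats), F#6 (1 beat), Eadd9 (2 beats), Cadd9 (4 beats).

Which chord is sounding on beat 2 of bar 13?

Eb7

Beat 2 of bar 13 is beat (13−1)×3 + 2 = 38 overall.
Running totals: Abm7 ends at 1, Eb6 ends at 6, Edim ends at 8, C ends at 11, Abdim ends at 14, C# ends at 18, Gadd9 ends at 20, F ends at 24, F#6 ends at 30, F#maj7 ends at 36, Eb7 ends at 38.
Beat 38 falls within Eb7.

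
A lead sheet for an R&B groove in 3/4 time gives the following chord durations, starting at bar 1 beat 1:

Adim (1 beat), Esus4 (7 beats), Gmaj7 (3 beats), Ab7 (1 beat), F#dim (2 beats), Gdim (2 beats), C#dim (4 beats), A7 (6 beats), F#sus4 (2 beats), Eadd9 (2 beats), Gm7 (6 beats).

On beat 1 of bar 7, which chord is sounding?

Beat 1 of bar 7 is beat (7−1)×3 + 1 = 19 overall.
Running totals: Adim ends at 1, Esus4 ends at 8, Gmaj7 ends at 11, Ab7 ends at 12, F#dim ends at 14, Gdim ends at 16, C#dim ends at 20.
Beat 19 falls within C#dim.

C#dim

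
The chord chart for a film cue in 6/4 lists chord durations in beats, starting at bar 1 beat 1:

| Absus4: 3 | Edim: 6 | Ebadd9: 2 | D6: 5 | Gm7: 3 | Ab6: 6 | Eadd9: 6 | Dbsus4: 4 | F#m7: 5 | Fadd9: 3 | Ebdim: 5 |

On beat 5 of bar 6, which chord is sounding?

Dbsus4

Beat 5 of bar 6 is beat (6−1)×6 + 5 = 35 overall.
Running totals: Absus4 ends at 3, Edim ends at 9, Ebadd9 ends at 11, D6 ends at 16, Gm7 ends at 19, Ab6 ends at 25, Eadd9 ends at 31, Dbsus4 ends at 35.
Beat 35 falls within Dbsus4.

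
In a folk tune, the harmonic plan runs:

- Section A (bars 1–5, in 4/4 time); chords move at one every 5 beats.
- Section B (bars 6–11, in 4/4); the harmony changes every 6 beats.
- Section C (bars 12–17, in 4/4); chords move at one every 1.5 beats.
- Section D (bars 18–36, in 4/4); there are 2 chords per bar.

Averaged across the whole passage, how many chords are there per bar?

A: 5 bars of 4 beats is 20 beats; at 5 beats each that's 4 chords.
B: 6 bars of 4 beats is 24 beats; at 6 beats each that's 4 chords.
C: 6 bars of 4 beats is 24 beats; at 1.5 beats each that's 16 chords.
D: 19 bars of 4 beats is 76 beats; at 2 beats each that's 38 chords.
Overall: 62 chords over 36 bars → 62/36 = 31/18 chords per bar.

31/18 chords per bar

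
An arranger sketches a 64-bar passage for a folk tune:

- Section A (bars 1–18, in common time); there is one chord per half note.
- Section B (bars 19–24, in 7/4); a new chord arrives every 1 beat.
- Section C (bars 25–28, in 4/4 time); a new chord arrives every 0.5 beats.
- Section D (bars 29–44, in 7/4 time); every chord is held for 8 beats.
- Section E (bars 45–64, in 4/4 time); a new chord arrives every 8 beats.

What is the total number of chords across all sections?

134 chords

A: 18·4 = 72 beats, 72/2 = 36 chords.
B: 6·7 = 42 beats, 42/1 = 42 chords.
C: 4·4 = 16 beats, 16/0.5 = 32 chords.
D: 16·7 = 112 beats, 112/8 = 14 chords.
E: 20·4 = 80 beats, 80/8 = 10 chords.
Total: 36 + 42 + 32 + 14 + 10 = 134.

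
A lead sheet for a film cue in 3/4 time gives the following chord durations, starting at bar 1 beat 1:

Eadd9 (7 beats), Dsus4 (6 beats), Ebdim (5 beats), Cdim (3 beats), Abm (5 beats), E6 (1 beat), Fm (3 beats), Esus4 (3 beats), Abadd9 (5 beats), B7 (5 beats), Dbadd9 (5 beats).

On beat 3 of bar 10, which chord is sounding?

Fm

Beat 3 of bar 10 is beat (10−1)×3 + 3 = 30 overall.
Running totals: Eadd9 ends at 7, Dsus4 ends at 13, Ebdim ends at 18, Cdim ends at 21, Abm ends at 26, E6 ends at 27, Fm ends at 30.
Beat 30 falls within Fm.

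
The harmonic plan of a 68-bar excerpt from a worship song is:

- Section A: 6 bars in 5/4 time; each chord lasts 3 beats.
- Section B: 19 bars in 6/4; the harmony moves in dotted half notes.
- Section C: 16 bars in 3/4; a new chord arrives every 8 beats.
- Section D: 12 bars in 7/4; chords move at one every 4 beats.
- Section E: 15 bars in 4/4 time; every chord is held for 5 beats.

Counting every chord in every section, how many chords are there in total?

87 chords

A: 6·5 = 30 beats, 30/3 = 10 chords.
B: 19·6 = 114 beats, 114/3 = 38 chords.
C: 16·3 = 48 beats, 48/8 = 6 chords.
D: 12·7 = 84 beats, 84/4 = 21 chords.
E: 15·4 = 60 beats, 60/5 = 12 chords.
Total: 10 + 38 + 6 + 21 + 12 = 87.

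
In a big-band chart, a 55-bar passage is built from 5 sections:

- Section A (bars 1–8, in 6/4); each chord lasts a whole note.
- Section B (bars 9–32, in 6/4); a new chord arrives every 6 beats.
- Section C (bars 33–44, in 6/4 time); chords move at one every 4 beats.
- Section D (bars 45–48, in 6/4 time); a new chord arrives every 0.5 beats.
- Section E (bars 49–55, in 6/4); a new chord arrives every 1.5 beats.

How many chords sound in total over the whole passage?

130 chords

A: 8·6 = 48 beats, 48/4 = 12 chords.
B: 24·6 = 144 beats, 144/6 = 24 chords.
C: 12·6 = 72 beats, 72/4 = 18 chords.
D: 4·6 = 24 beats, 24/0.5 = 48 chords.
E: 7·6 = 42 beats, 42/1.5 = 28 chords.
Total: 12 + 24 + 18 + 48 + 28 = 130.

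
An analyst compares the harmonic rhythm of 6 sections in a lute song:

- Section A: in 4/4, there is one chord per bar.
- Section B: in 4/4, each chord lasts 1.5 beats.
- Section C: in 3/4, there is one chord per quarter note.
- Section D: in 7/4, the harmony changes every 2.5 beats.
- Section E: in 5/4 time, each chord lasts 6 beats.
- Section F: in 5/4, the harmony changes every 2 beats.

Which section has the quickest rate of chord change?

A: each chord is 4 beats in 4/4, so 1 per bar.
B: each chord is 1.5 beats in 4/4, so 8/3 per bar.
C: each chord is 1 beat in 3/4, so 3 per bar.
D: each chord is 2.5 beats in 7/4, so 2.8 per bar.
E: each chord is 6 beats in 5/4, so 5/6 per bar.
F: each chord is 2 beats in 5/4, so 2.5 per bar.
Fastest is C at 3 chords/bar.

Section C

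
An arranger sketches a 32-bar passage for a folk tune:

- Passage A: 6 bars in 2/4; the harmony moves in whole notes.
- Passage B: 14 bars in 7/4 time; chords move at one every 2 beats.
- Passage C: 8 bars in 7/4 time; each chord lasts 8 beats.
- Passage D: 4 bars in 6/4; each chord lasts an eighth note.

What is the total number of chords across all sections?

107 chords

A has 12 beats and chords last 4 each, so 3 chords.
B has 98 beats and chords last 2 each, so 49 chords.
C has 56 beats and chords last 8 each, so 7 chords.
D has 24 beats and chords last 0.5 each, so 48 chords.
Total: 3 + 49 + 7 + 48 = 107.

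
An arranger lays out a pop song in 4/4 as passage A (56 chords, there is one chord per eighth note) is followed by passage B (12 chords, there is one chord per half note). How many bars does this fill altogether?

13 bars

A: 56 × 0.5 = 28 beats = 7 bars.
B: 12 × 2 = 24 beats = 6 bars.
Total: 7 + 6 = 13 bars.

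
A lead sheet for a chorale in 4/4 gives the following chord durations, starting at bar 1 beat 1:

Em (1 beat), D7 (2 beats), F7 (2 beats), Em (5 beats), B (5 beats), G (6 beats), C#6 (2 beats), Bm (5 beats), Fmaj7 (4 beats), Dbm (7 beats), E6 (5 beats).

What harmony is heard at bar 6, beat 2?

C#6

Beat 2 of bar 6 is beat (6−1)×4 + 2 = 22 overall.
Running totals: Em ends at 1, D7 ends at 3, F7 ends at 5, Em ends at 10, B ends at 15, G ends at 21, C#6 ends at 23.
Beat 22 falls within C#6.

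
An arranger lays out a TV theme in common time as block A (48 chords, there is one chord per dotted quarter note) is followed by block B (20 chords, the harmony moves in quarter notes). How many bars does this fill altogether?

A: 48 × 1.5 = 72 beats = 18 bars.
B: 20 × 1 = 20 beats = 5 bars.
Total: 18 + 5 = 23 bars.

23 bars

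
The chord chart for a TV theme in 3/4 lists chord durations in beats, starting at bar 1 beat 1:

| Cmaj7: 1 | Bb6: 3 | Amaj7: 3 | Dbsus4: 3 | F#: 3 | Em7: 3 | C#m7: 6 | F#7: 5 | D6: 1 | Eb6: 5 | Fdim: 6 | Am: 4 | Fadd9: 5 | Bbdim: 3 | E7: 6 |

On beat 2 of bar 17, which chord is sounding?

Bbdim

Beat 2 of bar 17 is beat (17−1)×3 + 2 = 50 overall.
Running totals: Cmaj7 ends at 1, Bb6 ends at 4, Amaj7 ends at 7, Dbsus4 ends at 10, F# ends at 13, Em7 ends at 16, C#m7 ends at 22, F#7 ends at 27, D6 ends at 28, Eb6 ends at 33, Fdim ends at 39, Am ends at 43, Fadd9 ends at 48, Bbdim ends at 51.
Beat 50 falls within Bbdim.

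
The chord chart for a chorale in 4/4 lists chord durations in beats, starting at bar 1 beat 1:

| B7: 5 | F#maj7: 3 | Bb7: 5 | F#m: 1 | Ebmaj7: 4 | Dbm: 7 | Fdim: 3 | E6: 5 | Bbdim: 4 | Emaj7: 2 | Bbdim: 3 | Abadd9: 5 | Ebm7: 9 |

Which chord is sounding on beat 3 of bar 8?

E6

Beat 3 of bar 8 is beat (8−1)×4 + 3 = 31 overall.
Running totals: B7 ends at 5, F#maj7 ends at 8, Bb7 ends at 13, F#m ends at 14, Ebmaj7 ends at 18, Dbm ends at 25, Fdim ends at 28, E6 ends at 33.
Beat 31 falls within E6.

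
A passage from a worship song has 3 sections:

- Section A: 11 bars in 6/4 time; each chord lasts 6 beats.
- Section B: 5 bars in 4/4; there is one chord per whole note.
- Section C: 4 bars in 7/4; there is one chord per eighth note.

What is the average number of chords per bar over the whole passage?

A: 11 × 6 = 66 beats ÷ 6 = 11 chords.
B: 5 × 4 = 20 beats ÷ 4 = 5 chords.
C: 4 × 7 = 28 beats ÷ 0.5 = 56 chords.
Overall: 72 chords over 20 bars → 72/20 = 3.6 chords per bar.

3.6 chords per bar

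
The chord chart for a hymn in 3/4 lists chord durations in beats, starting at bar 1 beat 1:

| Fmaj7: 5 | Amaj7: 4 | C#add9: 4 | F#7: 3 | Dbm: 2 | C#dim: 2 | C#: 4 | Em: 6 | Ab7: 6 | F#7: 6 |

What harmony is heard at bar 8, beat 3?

C#

Beat 3 of bar 8 is beat (8−1)×3 + 3 = 24 overall.
Running totals: Fmaj7 ends at 5, Amaj7 ends at 9, C#add9 ends at 13, F#7 ends at 16, Dbm ends at 18, C#dim ends at 20, C# ends at 24.
Beat 24 falls within C#.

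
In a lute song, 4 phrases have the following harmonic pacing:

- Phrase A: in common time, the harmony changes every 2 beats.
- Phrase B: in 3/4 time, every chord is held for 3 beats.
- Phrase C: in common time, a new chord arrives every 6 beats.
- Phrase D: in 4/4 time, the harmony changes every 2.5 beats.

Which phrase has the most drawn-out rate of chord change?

A: 4/2 = 2 chords/bar.
B: 3/3 = 1 chord/bar.
C: 4/6 = 2/3 chords/bar.
D: 4/2.5 = 1.6 chords/bar.
Slowest is C at 2/3 chords/bar.

Phrase C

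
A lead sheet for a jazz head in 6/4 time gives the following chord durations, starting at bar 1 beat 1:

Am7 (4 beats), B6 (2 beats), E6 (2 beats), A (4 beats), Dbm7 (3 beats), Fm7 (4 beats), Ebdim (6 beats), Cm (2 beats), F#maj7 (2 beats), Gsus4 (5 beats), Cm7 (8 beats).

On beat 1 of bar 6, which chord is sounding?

Beat 1 of bar 6 is beat (6−1)×6 + 1 = 31 overall.
Running totals: Am7 ends at 4, B6 ends at 6, E6 ends at 8, A ends at 12, Dbm7 ends at 15, Fm7 ends at 19, Ebdim ends at 25, Cm ends at 27, F#maj7 ends at 29, Gsus4 ends at 34.
Beat 31 falls within Gsus4.

Gsus4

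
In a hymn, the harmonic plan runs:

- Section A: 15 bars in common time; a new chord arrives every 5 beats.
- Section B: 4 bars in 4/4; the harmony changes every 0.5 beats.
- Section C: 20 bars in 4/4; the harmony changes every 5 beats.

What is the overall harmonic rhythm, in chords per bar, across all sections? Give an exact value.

20/13 chords per bar

A: 15 bars of 4 beats is 60 beats; at 5 beats each that's 12 chords.
B: 4 bars of 4 beats is 16 beats; at 0.5 beats each that's 32 chords.
C: 20 bars of 4 beats is 80 beats; at 5 beats each that's 16 chords.
Overall: 60 chords over 39 bars → 60/39 = 20/13 chords per bar.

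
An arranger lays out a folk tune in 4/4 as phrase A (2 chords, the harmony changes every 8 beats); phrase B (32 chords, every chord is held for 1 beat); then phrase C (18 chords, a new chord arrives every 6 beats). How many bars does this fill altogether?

A: 2 × 8 = 16 beats = 4 bars.
B: 32 × 1 = 32 beats = 8 bars.
C: 18 × 6 = 108 beats = 27 bars.
Total: 4 + 8 + 27 = 39 bars.

39 bars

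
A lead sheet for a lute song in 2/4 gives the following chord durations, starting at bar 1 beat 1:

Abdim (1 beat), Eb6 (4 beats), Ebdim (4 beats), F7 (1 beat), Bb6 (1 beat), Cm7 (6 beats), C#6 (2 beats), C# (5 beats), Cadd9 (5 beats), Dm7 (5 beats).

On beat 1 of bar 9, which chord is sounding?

Cm7

Beat 1 of bar 9 is beat (9−1)×2 + 1 = 17 overall.
Running totals: Abdim ends at 1, Eb6 ends at 5, Ebdim ends at 9, F7 ends at 10, Bb6 ends at 11, Cm7 ends at 17.
Beat 17 falls within Cm7.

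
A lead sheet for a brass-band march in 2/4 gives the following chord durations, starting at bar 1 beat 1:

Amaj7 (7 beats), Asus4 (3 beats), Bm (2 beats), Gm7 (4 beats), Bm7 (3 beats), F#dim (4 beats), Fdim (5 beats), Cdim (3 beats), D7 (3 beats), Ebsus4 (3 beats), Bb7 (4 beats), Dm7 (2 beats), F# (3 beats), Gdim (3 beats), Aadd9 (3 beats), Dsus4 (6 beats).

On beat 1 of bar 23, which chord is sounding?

F#

Beat 1 of bar 23 is beat (23−1)×2 + 1 = 45 overall.
Running totals: Amaj7 ends at 7, Asus4 ends at 10, Bm ends at 12, Gm7 ends at 16, Bm7 ends at 19, F#dim ends at 23, Fdim ends at 28, Cdim ends at 31, D7 ends at 34, Ebsus4 ends at 37, Bb7 ends at 41, Dm7 ends at 43, F# ends at 46.
Beat 45 falls within F#.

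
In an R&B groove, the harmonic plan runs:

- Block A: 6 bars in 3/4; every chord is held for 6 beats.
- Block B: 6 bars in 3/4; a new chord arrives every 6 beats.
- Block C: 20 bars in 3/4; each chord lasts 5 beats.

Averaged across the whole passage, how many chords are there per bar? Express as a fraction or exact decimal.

9/16 chords per bar

A: 6 bars of 3 beats is 18 beats; at 6 beats each that's 3 chords.
B: 6 bars of 3 beats is 18 beats; at 6 beats each that's 3 chords.
C: 20 bars of 3 beats is 60 beats; at 5 beats each that's 12 chords.
Overall: 18 chords over 32 bars → 18/32 = 9/16 chords per bar.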